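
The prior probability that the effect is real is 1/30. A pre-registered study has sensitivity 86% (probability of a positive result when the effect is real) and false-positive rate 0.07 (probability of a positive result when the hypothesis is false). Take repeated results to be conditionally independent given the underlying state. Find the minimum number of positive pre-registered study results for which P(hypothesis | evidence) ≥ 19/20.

Prior odds: (1/30) ÷ (29/30) = 1/29.
Likelihood ratio of a positive result = 0.86/0.07 = 86/7.
Target odds: 0.95 ÷ 0.05 = 19.
Require (86/7)ⁿ ≥ 19 ÷ (1/29) = 551.
(86/7)² = 7396/49 falls short of 551 but (86/7)³ = 636056/343 reaches it, so n = 3.

3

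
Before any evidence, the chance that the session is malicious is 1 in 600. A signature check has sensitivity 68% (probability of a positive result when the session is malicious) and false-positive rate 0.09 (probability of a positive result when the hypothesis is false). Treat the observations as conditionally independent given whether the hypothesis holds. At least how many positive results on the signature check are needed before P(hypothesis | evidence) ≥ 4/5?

4

Prior odds: (1/600) ÷ (599/600) = 1/599.
Likelihood ratio of a positive result = 0.68/0.09 = 68/9.
Target odds: 0.8 ÷ 0.2 = 4.
Need (1/599) × (68/9)ⁿ ≥ 4, i.e. (68/9)ⁿ ≥ 2396.
(68/9)³ = 314432/729 falls short of 2396 but (68/9)⁴ = 21381376/6561 reaches it, so n = 4.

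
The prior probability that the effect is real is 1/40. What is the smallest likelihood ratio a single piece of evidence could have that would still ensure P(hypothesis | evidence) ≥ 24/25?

936

Prior odds = 0.025/0.975 = 1/39.
Target odds = 0.96/0.04 = 24.
Required Bayes factor = 24 ÷ (1/39) = 936.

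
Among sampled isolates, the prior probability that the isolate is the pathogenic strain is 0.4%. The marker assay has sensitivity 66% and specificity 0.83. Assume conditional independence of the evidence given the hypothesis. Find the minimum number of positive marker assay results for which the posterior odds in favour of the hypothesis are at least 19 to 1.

Prior odds = 0.004/0.996 = 1/249.
False-positive rate = 1 − 0.83 = 0.17; likelihood ratio of a positive = 0.66/0.17 = 66/17.
Target odds = 19.
Require (66/17)ⁿ ≥ 19 ÷ (1/249) = 4731.
(66/17)⁶ ≈3424.29 falls short of 4731 but (66/17)⁷ ≈13294.3 reaches it, so n = 7.

7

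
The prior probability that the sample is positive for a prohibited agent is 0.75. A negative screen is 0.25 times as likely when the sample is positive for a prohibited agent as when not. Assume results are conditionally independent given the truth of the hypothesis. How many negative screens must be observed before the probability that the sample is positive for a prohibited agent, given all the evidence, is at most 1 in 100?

5

Prior odds: 0.75 ÷ 0.25 = 3.
Likelihood ratio per negative screen = 0.25.
Target posterior odds = 0.01/0.99 = 1/99.
Require 0.25ⁿ ≤ 1/99 ÷ 3 = 1/297.
0.25⁴ = 0.00390625 is still above 1/297 but 0.25⁵ = 1/1024 is at or below it, so n = 5.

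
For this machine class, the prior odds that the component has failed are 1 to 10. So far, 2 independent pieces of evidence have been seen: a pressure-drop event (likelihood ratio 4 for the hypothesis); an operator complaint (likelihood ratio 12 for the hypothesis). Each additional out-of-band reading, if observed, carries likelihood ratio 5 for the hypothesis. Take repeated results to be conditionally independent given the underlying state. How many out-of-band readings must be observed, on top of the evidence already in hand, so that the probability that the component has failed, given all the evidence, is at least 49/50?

Prior odds = 0.1.
Combined Bayes factor of the evidence already in hand = 4 × 12 = 48.
Odds after that evidence = 0.1 × 48 = 4.8.
Target odds = 0.98/0.02 = 49.
Need 5ⁿ ≥ 49 ÷ 4.8 = 245/24.
5¹ = 5 falls short of 245/24 but 5² = 25 reaches it, so n = 2.

2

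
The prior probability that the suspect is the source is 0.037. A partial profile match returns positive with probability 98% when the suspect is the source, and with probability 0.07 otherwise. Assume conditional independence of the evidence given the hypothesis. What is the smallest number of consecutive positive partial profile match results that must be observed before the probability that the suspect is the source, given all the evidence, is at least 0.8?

2

Prior odds = 0.037/0.963 = 37/963.
Likelihood ratio of a positive result = 0.98/0.07 = 14.
Target posterior odds = 0.8/0.2 = 4.
Require 14ⁿ ≥ 4 ÷ (37/963) = 3852/37.
14¹ = 14 falls short of 3852/37 but 14² = 196 reaches it, so n = 2.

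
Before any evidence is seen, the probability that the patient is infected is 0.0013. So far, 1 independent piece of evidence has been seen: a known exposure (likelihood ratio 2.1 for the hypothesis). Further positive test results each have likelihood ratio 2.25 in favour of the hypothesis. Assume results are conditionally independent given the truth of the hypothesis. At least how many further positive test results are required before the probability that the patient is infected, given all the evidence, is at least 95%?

11

Prior odds = 0.0013/0.9987 = 13/9987.
Bayes factor of the evidence already in hand = 2.1.
Odds after that evidence = (13/9987) × 2.1 = 91/33290.
Target odds = 0.95/0.05 = 19.
Need 2.25ⁿ ≥ 19 ÷ (91/33290) = 632510/91.
2.25¹⁰ ≈3325.26 falls short of 632510/91 but 2.25¹¹ ≈7481.83 reaches it, so n = 11.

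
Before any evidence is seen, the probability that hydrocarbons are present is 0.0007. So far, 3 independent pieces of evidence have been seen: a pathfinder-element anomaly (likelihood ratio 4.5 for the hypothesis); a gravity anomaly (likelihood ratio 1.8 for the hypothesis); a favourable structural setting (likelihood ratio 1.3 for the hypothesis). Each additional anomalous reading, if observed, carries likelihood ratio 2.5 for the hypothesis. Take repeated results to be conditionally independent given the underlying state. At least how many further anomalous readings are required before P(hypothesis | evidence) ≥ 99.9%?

Prior odds = 0.0007/0.9993 = 7/9993.
Combined Bayes factor of the evidence already in hand = 4.5 × 1.8 × 1.3 = 10.53.
Odds after that evidence = (7/9993) × 10.53 = 2457/333100.
Target odds = 0.999/0.001 = 999.
Need 2.5ⁿ ≥ 999 ÷ (2457/333100) = 12324700/91.
2.5¹² = 244140625/4096 falls short of 12324700/91 but 2.5¹³ ≈149012 reaches it, so n = 13.

13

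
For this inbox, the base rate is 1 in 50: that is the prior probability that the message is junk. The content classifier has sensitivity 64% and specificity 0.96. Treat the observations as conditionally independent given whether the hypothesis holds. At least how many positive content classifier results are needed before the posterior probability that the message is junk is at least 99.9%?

4

Prior odds: 0.02 ÷ 0.98 = 1/49.
False-positive rate = 1 − 0.96 = 0.04; likelihood ratio of a positive = 0.64/0.04 = 16.
Target odds: 0.999 ÷ 0.001 = 999.
Require 16ⁿ ≥ 999 ÷ (1/49) = 48951.
16³ = 4096 falls short of 48951 but 16⁴ = 65536 reaches it, so n = 4.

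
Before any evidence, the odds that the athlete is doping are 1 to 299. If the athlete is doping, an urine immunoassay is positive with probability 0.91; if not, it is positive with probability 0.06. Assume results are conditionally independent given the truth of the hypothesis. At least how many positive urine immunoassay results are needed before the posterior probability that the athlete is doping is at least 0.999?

5

Prior odds = 1/299.
Likelihood ratio of a positive = 0.91/0.06 = 91/6.
Target posterior odds = 0.999/0.001 = 999.
Need (1/299) × (91/6)ⁿ ≥ 999, i.e. (91/6)ⁿ ≥ 298701.
(91/6)⁴ = 68574961/1296 falls short of 298701 but (91/6)⁵ ≈802510 reaches it, so n = 5.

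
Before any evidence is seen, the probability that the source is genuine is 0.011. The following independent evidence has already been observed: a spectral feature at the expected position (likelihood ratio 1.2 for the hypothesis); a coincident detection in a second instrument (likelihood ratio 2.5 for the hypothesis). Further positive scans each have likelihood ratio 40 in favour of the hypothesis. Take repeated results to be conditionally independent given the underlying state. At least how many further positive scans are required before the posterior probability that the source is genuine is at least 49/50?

2

Prior odds = 0.011/0.989 = 11/989.
Combined Bayes factor of the evidence already in hand = 1.2 × 2.5 = 3.
Odds after that evidence = (11/989) × 3 = 33/989.
Target odds = 0.98/0.02 = 49.
Need 40ⁿ ≥ 49 ÷ (33/989) = 48461/33.
40¹ = 40 falls short of 48461/33 but 40² = 1600 reaches it, so n = 2.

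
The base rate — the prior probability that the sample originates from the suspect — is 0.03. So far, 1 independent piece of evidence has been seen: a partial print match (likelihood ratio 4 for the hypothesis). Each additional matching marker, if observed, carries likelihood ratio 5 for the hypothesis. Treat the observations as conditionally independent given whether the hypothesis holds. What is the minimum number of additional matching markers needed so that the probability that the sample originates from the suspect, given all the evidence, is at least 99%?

Prior odds = 0.03/0.97 = 3/97.
Bayes factor of the evidence already in hand = 4.
Odds after that evidence = (3/97) × 4 = 12/97.
Target odds = 0.99/0.01 = 99.
Need 5ⁿ ≥ 99 ÷ (12/97) = 800.25.
5⁴ = 625 falls short of 800.25 but 5⁵ = 3125 reaches it, so n = 5.

5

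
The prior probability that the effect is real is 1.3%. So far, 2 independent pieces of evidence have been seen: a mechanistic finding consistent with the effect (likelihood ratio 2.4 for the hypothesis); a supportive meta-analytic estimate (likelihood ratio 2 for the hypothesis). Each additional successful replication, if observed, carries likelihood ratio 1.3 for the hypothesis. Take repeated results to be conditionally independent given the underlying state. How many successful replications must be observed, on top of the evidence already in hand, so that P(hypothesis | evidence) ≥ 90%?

19

Prior odds = 0.013/0.987 = 13/987.
Combined Bayes factor of the evidence already in hand = 2.4 × 2 = 4.8.
Odds after that evidence = (13/987) × 4.8 = 104/1645.
Target odds = 0.9/0.1 = 9.
Need 1.3ⁿ ≥ 9 ÷ (104/1645) = 14805/104.
1.3¹⁸ ≈112.455 falls short of 14805/104 but 1.3¹⁹ ≈146.192 reaches it, so n = 19.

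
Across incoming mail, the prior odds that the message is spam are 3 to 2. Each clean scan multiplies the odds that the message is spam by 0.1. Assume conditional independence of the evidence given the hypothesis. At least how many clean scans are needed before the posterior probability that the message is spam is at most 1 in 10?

2

Prior odds = 1.5.
Likelihood ratio per clean scan = 0.1.
Target odds: 0.1 ÷ 0.9 = 1/9.
Require 0.1ⁿ ≤ 1/9 ÷ 1.5 = 2/27.
0.1¹ = 0.1 is still above 2/27 but 0.1² = 0.01 is at or below it, so n = 2.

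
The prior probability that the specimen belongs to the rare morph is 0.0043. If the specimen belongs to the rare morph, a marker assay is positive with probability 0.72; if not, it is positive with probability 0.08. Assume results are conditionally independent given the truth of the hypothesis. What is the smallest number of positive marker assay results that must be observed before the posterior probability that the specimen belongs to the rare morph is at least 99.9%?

Prior odds: 0.0043 ÷ 0.9957 = 43/9957.
Likelihood ratio of a positive = 0.72/0.08 = 9.
Target posterior odds = 0.999/0.001 = 999.
Need (43/9957) × 9ⁿ ≥ 999, i.e. 9ⁿ ≥ 9947043/43.
9⁵ = 59049 falls short of 9947043/43 but 9⁶ = 531441 reaches it, so n = 6.

6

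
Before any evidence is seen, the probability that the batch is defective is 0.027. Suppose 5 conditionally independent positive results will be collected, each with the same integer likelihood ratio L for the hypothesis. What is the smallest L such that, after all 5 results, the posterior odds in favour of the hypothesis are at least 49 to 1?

5

Prior odds = 0.027/0.973 = 27/973.
Target odds = 49.
Need L⁵ ≥ 49 ÷ (27/973) = 47677/27.
4⁵ = 1024 < 47677/27 ≤ 3125 = 5⁵, so L = 5.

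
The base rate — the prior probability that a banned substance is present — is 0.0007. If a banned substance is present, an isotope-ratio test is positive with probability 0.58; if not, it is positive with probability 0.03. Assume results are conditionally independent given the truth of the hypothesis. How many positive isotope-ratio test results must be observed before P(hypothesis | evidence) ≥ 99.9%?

5

Prior odds = 0.0007/0.9993 = 7/9993.
Likelihood ratio of a positive = 0.58/0.03 = 58/3.
Target posterior odds = 0.999/0.001 = 999.
Need (7/9993) × (58/3)ⁿ ≥ 999, i.e. (58/3)ⁿ ≥ 9983007/7.
(58/3)⁴ = 11316496/81 falls short of 9983007/7 but (58/3)⁵ = 656356768/243 reaches it, so n = 5.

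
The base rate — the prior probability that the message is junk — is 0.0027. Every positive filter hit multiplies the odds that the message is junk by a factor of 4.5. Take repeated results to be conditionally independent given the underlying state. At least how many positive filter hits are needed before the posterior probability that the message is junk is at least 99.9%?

9

Prior odds: 0.0027 ÷ 0.9973 = 27/9973.
Likelihood ratio per positive filter hit = 4.5.
Target odds: 0.999 ÷ 0.001 = 999.
Require 4.5ⁿ ≥ 999 ÷ (27/9973) = 369001.
4.5⁸ = 43046721/256 falls short of 369001 but 4.5⁹ = 387420489/512 reaches it, so n = 9.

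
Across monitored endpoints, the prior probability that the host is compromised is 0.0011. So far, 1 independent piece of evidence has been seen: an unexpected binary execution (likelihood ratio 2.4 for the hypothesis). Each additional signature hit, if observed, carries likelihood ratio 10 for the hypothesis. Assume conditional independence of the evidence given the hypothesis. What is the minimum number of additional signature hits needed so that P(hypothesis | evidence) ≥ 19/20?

4

Prior odds = 0.0011/0.9989 = 11/9989.
Bayes factor of the evidence already in hand = 2.4.
Odds after that evidence = (11/9989) × 2.4 = 132/49945.
Target odds = 0.95/0.05 = 19.
Need 10ⁿ ≥ 19 ÷ (132/49945) = 948955/132.
10³ = 1000 falls short of 948955/132 but 10⁴ = 10000 reaches it, so n = 4.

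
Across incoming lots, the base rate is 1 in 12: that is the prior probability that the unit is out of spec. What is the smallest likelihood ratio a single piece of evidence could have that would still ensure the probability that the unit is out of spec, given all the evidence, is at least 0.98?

Prior odds = (1/12)/(11/12) = 1/11.
Target odds = 0.98/0.02 = 49.
Required Bayes factor = 49 ÷ (1/11) = 539.

539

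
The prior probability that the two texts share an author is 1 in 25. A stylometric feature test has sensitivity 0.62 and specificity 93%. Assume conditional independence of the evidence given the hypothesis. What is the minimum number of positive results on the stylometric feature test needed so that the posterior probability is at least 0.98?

4

Prior odds = 0.04/0.96 = 1/24.
False-positive rate = 1 − 0.93 = 0.07; likelihood ratio of a positive = 0.62/0.07 = 62/7.
Target odds: 0.98 ÷ 0.02 = 49.
Need (1/24) × (62/7)ⁿ ≥ 49, i.e. (62/7)ⁿ ≥ 1176.
(62/7)³ = 238328/343 falls short of 1176 but (62/7)⁴ = 14776336/2401 reaches it, so n = 4.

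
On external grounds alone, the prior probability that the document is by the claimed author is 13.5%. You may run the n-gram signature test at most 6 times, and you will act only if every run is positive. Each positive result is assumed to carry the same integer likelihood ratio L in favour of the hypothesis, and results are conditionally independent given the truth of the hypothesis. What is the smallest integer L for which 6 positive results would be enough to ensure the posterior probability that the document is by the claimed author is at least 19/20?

Prior odds = 0.135/0.865 = 27/173.
Target odds = 0.95/0.05 = 19.
Need L⁶ ≥ 19 ÷ (27/173) = 3287/27.
2⁶ = 64 < 3287/27 ≤ 729 = 3⁶, so L = 3.

3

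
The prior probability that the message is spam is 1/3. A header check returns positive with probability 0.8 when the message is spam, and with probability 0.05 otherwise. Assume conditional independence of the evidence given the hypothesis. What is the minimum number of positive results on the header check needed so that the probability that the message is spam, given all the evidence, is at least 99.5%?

Prior odds = (1/3)/(2/3) = 0.5.
Likelihood ratio of a positive result = 0.8/0.05 = 16.
Target odds: 0.995 ÷ 0.005 = 199.
Need 0.5 × 16ⁿ ≥ 199, i.e. 16ⁿ ≥ 398.
16² = 256 falls short of 398 but 16³ = 4096 reaches it, so n = 3.

3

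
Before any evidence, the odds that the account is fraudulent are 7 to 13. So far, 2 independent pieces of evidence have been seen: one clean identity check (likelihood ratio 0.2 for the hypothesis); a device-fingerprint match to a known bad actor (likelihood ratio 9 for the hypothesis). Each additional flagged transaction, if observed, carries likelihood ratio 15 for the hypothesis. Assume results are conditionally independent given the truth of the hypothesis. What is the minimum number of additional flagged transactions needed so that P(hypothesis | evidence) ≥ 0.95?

2

Prior odds = 7/13.
Combined Bayes factor of the evidence already in hand = 0.2 × 9 = 1.8.
Odds after that evidence = (7/13) × 1.8 = 63/65.
Target odds = 0.95/0.05 = 19.
Need 15ⁿ ≥ 19 ÷ (63/65) = 1235/63.
15¹ = 15 falls short of 1235/63 but 15² = 225 reaches it, so n = 2.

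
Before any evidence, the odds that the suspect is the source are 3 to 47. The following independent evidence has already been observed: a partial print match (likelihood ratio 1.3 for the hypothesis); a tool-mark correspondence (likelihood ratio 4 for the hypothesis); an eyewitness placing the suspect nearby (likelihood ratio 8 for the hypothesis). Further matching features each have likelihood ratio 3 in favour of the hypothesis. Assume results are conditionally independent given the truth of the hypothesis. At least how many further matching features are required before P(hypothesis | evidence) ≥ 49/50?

Prior odds = 3/47.
Combined Bayes factor of the evidence already in hand = 1.3 × 4 × 8 = 41.6.
Odds after that evidence = (3/47) × 41.6 = 624/235.
Target odds = 0.98/0.02 = 49.
Need 3ⁿ ≥ 49 ÷ (624/235) = 11515/624.
3² = 9 falls short of 11515/624 but 3³ = 27 reaches it, so n = 3.

3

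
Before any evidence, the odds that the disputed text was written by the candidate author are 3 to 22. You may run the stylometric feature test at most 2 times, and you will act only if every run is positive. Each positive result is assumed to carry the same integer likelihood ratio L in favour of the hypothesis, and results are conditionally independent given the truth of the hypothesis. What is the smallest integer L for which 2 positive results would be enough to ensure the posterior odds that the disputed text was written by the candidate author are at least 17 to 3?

7

Prior odds = 3/22.
Target odds = 17/3.
Need L² ≥ 17/3 ÷ (3/22) = 374/9.
6² = 36 < 374/9 ≤ 49 = 7², so L = 7.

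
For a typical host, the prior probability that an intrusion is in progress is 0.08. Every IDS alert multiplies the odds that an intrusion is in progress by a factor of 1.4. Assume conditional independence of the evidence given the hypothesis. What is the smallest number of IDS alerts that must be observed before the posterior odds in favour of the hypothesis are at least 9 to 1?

14

Prior odds = 0.08/0.92 = 2/23.
Likelihood ratio per IDS alert = 1.4.
Target odds = 9.
Require 1.4ⁿ ≥ 9 ÷ (2/23) = 103.5.
1.4¹³ ≈79.3715 falls short of 103.5 but 1.4¹⁴ ≈111.12 reaches it, so n = 14.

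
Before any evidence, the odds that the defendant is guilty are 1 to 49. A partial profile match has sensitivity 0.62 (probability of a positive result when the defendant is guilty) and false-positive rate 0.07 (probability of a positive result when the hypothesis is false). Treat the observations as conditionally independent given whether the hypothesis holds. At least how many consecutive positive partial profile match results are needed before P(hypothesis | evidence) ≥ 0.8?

3

Prior odds = 1/49.
Likelihood ratio of a positive result = 0.62/0.07 = 62/7.
Target odds: 0.8 ÷ 0.2 = 4.
Require (62/7)ⁿ ≥ 4 ÷ (1/49) = 196.
(62/7)² = 3844/49 falls short of 196 but (62/7)³ = 238328/343 reaches it, so n = 3.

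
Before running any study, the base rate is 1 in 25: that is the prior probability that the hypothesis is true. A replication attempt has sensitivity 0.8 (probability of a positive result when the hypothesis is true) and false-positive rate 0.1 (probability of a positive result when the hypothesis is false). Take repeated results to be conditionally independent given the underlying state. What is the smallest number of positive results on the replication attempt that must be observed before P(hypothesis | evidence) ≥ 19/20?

Prior odds: 0.04 ÷ 0.96 = 1/24.
Likelihood ratio of a positive result = 0.8/0.1 = 8.
Target posterior odds = 0.95/0.05 = 19.
Need (1/24) × 8ⁿ ≥ 19, i.e. 8ⁿ ≥ 456.
8² = 64 falls short of 456 but 8³ = 512 reaches it, so n = 3.

3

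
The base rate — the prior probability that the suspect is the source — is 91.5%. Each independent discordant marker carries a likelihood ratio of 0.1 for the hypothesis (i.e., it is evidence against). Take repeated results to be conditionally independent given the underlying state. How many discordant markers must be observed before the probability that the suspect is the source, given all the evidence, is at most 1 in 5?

Prior odds: 0.915 ÷ 0.085 = 183/17.
Likelihood ratio per discordant marker = 0.1.
Target odds: 0.2 ÷ 0.8 = 0.25.
Require 0.1ⁿ ≤ 0.25 ÷ (183/17) = 17/732.
0.1¹ = 0.1 is still above 17/732 but 0.1² = 0.01 is at or below it, so n = 2.

2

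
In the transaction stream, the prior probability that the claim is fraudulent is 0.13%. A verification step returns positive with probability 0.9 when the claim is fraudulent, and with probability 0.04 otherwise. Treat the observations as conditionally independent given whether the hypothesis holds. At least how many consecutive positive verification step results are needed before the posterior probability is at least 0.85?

Prior odds: 0.0013 ÷ 0.9987 = 13/9987.
Likelihood ratio of a positive result = 0.9/0.04 = 22.5.
Target posterior odds = 0.85/0.15 = 17/3.
Need (13/9987) × 22.5ⁿ ≥ 17/3, i.e. 22.5ⁿ ≥ 56593/13.
22.5² = 506.25 falls short of 56593/13 but 22.5³ = 11390.625 reaches it, so n = 3.

3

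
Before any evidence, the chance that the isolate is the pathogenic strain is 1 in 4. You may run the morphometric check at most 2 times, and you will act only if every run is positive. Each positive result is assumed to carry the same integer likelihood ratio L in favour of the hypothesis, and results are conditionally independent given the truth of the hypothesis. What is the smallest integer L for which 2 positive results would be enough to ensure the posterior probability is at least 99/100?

18

Prior odds = 0.25/0.75 = 1/3.
Target odds = 0.99/0.01 = 99.
Need L² ≥ 99 ÷ (1/3) = 297.
17² = 289 < 297 ≤ 324 = 18², so L = 18.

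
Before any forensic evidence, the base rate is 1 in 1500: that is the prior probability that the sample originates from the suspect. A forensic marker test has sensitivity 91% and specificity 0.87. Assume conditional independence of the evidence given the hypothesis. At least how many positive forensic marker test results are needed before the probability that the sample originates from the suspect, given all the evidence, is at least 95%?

6

Prior odds = (1/1500)/(1499/1500) = 1/1499.
False-positive rate = 1 − 0.87 = 0.13; likelihood ratio of a positive = 0.91/0.13 = 7.
Target posterior odds = 0.95/0.05 = 19.
Need (1/1499) × 7ⁿ ≥ 19, i.e. 7ⁿ ≥ 28481.
7⁵ = 16807 falls short of 28481 but 7⁶ = 117649 reaches it, so n = 6.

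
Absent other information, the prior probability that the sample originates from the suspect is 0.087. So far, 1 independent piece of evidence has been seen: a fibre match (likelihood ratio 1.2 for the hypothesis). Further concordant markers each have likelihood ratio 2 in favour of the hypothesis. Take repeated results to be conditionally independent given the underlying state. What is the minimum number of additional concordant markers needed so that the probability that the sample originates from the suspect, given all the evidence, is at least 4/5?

Prior odds = 0.087/0.913 = 87/913.
Bayes factor of the evidence already in hand = 1.2.
Odds after that evidence = (87/913) × 1.2 = 522/4565.
Target odds = 0.8/0.2 = 4.
Need 2ⁿ ≥ 4 ÷ (522/4565) = 9130/261.
2⁵ = 32 falls short of 9130/261 but 2⁶ = 64 reaches it, so n = 6.

6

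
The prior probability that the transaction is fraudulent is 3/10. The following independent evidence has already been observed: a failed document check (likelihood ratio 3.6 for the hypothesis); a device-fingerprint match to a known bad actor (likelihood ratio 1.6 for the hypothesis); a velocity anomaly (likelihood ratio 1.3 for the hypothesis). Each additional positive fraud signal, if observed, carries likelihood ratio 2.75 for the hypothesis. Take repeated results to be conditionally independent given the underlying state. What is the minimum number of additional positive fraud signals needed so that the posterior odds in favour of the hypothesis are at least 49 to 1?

3

Prior odds = 0.3/0.7 = 3/7.
Combined Bayes factor of the evidence already in hand = 3.6 × 1.6 × 1.3 = 7.488.
Odds after that evidence = (3/7) × 7.488 = 2808/875.
Target odds = 49.
Need 2.75ⁿ ≥ 49 ÷ (2808/875) = 42875/2808.
2.75² = 7.5625 falls short of 42875/2808 but 2.75³ = 20.796875 reaches it, so n = 3.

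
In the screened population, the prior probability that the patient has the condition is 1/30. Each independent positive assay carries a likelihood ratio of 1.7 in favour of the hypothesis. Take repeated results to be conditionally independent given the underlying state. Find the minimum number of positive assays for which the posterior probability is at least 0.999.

20

Prior odds: (1/30) ÷ (29/30) = 1/29.
Likelihood ratio per positive assay = 1.7.
Target posterior odds = 0.999/0.001 = 999.
Require 1.7ⁿ ≥ 999 ÷ (1/29) = 28971.
1.7¹⁹ ≈23907.2 falls short of 28971 but 1.7²⁰ ≈40642.3 reaches it, so n = 20.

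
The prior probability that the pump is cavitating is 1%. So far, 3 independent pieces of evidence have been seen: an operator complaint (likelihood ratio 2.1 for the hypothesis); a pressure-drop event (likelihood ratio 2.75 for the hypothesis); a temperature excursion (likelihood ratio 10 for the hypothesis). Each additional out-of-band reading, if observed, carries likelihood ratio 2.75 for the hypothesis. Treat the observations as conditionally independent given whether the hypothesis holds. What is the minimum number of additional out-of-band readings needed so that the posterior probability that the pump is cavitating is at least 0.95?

4

Prior odds = 0.01/0.99 = 1/99.
Combined Bayes factor of the evidence already in hand = 2.1 × 2.75 × 10 = 57.75.
Odds after that evidence = (1/99) × 57.75 = 7/12.
Target odds = 0.95/0.05 = 19.
Need 2.75ⁿ ≥ 19 ÷ (7/12) = 228/7.
2.75³ = 20.796875 falls short of 228/7 but 2.75⁴ = 57.19140625 reaches it, so n = 4.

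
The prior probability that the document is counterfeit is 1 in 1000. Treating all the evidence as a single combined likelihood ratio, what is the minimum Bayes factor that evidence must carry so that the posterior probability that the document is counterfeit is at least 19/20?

18981

Prior odds = 0.001/0.999 = 1/999.
Target odds = 0.95/0.05 = 19.
Required Bayes factor = 19 ÷ (1/999) = 18981.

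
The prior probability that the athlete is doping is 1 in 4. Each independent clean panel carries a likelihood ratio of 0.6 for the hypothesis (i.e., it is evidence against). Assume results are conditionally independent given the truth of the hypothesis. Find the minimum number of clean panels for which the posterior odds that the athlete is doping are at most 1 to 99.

Prior odds: 0.25 ÷ 0.75 = 1/3.
Likelihood ratio per clean panel = 0.6.
Target odds = 1/99.
Need (1/3) × 0.6ⁿ ≤ 1/99, i.e. 0.6ⁿ ≤ 1/33.
0.6⁶ = 729/15625 is still above 1/33 but 0.6⁷ = 2187/78125 is at or below it, so n = 7.

7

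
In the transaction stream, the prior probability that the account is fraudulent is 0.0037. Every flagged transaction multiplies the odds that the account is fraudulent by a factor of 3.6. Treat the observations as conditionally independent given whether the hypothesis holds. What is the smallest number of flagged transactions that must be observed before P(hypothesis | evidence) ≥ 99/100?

Prior odds = 0.0037/0.9963 = 37/9963.
Likelihood ratio per flagged transaction = 3.6.
Target odds: 0.99 ÷ 0.01 = 99.
Require 3.6ⁿ ≥ 99 ÷ (37/9963) = 986337/37.
3.6⁷ = 612220032/78125 falls short of 986337/37 but 3.6⁸ ≈28211.1 reaches it, so n = 8.

8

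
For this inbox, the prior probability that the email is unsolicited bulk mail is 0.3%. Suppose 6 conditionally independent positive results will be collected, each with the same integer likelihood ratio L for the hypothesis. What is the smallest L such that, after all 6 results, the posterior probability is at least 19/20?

5

Prior odds = 0.003/0.997 = 3/997.
Target odds = 0.95/0.05 = 19.
Need L⁶ ≥ 19 ÷ (3/997) = 18943/3.
4⁶ = 4096 < 18943/3 ≤ 15625 = 5⁶, so L = 5.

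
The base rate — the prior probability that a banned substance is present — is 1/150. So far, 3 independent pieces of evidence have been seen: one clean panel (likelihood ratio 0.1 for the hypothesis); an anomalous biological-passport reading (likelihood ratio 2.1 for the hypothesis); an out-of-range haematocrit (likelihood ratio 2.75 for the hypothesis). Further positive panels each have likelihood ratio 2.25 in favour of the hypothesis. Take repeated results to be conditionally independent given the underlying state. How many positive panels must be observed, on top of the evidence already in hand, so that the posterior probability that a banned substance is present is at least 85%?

9

Prior odds = (1/150)/(149/150) = 1/149.
Combined Bayes factor of the evidence already in hand = 0.1 × 2.1 × 2.75 = 0.5775.
Odds after that evidence = (1/149) × 0.5775 = 231/59600.
Target odds = 0.85/0.15 = 17/3.
Need 2.25ⁿ ≥ 17/3 ÷ (231/59600) = 1013200/693.
2.25⁸ = 43046721/65536 falls short of 1013200/693 but 2.25⁹ = 387420489/262144 reaches it, so n = 9.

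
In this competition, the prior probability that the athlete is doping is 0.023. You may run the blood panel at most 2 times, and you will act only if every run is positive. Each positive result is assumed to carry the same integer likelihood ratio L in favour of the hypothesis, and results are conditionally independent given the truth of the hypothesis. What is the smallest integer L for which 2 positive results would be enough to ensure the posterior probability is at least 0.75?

12

Prior odds = 0.023/0.977 = 23/977.
Target odds = 0.75/0.25 = 3.
Need L² ≥ 3 ÷ (23/977) = 2931/23.
11² = 121 < 2931/23 ≤ 144 = 12², so L = 12.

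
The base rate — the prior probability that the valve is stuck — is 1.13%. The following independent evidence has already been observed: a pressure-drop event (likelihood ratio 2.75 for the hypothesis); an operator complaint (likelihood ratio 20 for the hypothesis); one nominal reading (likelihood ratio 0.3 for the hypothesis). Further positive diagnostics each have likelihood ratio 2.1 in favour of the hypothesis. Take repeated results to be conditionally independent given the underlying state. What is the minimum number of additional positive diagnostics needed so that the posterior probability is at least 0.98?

Prior odds = 0.0113/0.9887 = 113/9887.
Combined Bayes factor of the evidence already in hand = 2.75 × 20 × 0.3 = 16.5.
Odds after that evidence = (113/9887) × 16.5 = 3729/19774.
Target odds = 0.98/0.02 = 49.
Need 2.1ⁿ ≥ 49 ÷ (3729/19774) = 968926/3729.
2.1⁷ ≈180.109 falls short of 968926/3729 but 2.1⁸ ≈378.229 reaches it, so n = 8.

8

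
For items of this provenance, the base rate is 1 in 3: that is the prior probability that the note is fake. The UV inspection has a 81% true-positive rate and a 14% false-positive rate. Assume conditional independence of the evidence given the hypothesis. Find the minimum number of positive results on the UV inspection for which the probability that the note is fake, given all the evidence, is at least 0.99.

4

Prior odds = (1/3)/(2/3) = 0.5.
Likelihood ratio of a positive result = 0.81/0.14 = 81/14.
Target posterior odds = 0.99/0.01 = 99.
Need 0.5 × (81/14)ⁿ ≥ 99, i.e. (81/14)ⁿ ≥ 198.
(81/14)³ = 531441/2744 falls short of 198 but (81/14)⁴ = 43046721/38416 reaches it, so n = 4.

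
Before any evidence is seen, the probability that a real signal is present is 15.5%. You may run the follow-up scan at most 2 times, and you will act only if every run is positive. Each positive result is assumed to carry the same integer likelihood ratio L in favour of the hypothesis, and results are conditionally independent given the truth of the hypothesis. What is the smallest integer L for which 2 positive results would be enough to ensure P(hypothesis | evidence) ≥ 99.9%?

Prior odds = 0.155/0.845 = 31/169.
Target odds = 0.999/0.001 = 999.
Need L² ≥ 999 ÷ (31/169) = 168831/31.
73² = 5329 < 168831/31 ≤ 5476 = 74², so L = 74.

74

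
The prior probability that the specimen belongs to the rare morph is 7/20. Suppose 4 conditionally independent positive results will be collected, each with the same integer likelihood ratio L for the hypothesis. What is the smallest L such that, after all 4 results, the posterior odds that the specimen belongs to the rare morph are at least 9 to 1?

3

Prior odds = 0.35/0.65 = 7/13.
Target odds = 9.
Need L⁴ ≥ 9 ÷ (7/13) = 117/7.
2⁴ = 16 < 117/7 ≤ 81 = 3⁴, so L = 3.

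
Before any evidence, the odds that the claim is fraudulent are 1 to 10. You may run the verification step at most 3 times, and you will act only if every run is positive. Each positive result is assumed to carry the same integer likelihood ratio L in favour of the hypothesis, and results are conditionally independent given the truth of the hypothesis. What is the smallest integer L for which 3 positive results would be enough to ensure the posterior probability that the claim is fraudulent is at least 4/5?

Prior odds = 0.1.
Target odds = 0.8/0.2 = 4.
Need L³ ≥ 4 ÷ 0.1 = 40.
3³ = 27 < 40 ≤ 64 = 4³, so L = 4.

4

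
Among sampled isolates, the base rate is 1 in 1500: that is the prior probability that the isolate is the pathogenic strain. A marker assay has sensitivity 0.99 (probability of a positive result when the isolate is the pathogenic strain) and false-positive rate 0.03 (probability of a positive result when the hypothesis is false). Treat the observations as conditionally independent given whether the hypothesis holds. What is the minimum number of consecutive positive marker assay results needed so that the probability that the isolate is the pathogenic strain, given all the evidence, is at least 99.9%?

Prior odds: (1/1500) ÷ (1499/1500) = 1/1499.
Likelihood ratio of a positive result = 0.99/0.03 = 33.
Target posterior odds = 0.999/0.001 = 999.
Require 33ⁿ ≥ 999 ÷ (1/1499) = 1497501.
33⁴ = 1185921 falls short of 1497501 but 33⁵ = 39135393 reaches it, so n = 5.

5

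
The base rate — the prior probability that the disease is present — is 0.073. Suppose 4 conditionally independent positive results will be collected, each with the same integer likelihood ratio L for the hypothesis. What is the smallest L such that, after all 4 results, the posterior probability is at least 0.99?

Prior odds = 0.073/0.927 = 73/927.
Target odds = 0.99/0.01 = 99.
Need L⁴ ≥ 99 ÷ (73/927) = 91773/73.
5⁴ = 625 < 91773/73 ≤ 1296 = 6⁴, so L = 6.

6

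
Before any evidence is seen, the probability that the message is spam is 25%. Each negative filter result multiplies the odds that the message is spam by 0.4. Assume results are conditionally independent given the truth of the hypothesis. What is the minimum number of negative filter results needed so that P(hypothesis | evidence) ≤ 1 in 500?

6

Prior odds = 0.25/0.75 = 1/3.
Likelihood ratio per negative filter result = 0.4.
Target posterior odds = 0.002/0.998 = 1/499.
Require 0.4ⁿ ≤ 1/499 ÷ (1/3) = 3/499.
0.4⁵ = 0.01024 is still above 3/499 but 0.4⁶ = 64/15625 is at or below it, so n = 6.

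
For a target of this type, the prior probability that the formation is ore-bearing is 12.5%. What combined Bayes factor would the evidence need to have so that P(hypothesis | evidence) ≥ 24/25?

168

Prior odds = 0.125/0.875 = 1/7.
Target odds = 0.96/0.04 = 24.
Required Bayes factor = 24 ÷ (1/7) = 168.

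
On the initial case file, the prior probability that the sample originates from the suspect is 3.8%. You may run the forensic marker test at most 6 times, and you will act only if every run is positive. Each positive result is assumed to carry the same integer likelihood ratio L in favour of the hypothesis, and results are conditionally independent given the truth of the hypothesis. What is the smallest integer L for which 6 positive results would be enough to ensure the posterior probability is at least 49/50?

Prior odds = 0.038/0.962 = 19/481.
Target odds = 0.98/0.02 = 49.
Need L⁶ ≥ 49 ÷ (19/481) = 23569/19.
3⁶ = 729 < 23569/19 ≤ 4096 = 4⁶, so L = 4.

4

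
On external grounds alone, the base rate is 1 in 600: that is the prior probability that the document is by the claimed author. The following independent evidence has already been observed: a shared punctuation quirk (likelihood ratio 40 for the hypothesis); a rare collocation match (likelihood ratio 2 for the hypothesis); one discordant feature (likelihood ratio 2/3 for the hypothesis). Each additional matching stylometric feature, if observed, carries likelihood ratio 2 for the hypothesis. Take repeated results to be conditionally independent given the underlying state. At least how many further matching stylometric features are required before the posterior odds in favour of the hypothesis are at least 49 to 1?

10

Prior odds = (1/600)/(599/600) = 1/599.
Combined Bayes factor of the evidence already in hand = 40 × 2 × (2/3) = 160/3.
Odds after that evidence = (1/599) × 160/3 = 160/1797.
Target odds = 49.
Need 2ⁿ ≥ 49 ÷ (160/1797) = 550.33125.
2⁹ = 512 falls short of 550.33125 but 2¹⁰ = 1024 reaches it, so n = 10.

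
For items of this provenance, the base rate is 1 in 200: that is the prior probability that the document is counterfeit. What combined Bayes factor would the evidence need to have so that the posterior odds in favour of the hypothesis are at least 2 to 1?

Prior odds = 0.005/0.995 = 1/199.
Target odds = 2.
Required Bayes factor = 2 ÷ (1/199) = 398.

398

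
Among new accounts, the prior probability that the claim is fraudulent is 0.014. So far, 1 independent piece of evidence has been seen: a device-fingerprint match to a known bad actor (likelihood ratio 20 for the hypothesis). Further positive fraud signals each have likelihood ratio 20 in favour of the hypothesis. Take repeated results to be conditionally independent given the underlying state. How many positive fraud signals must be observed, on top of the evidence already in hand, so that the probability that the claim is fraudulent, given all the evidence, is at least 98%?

2

Prior odds = 0.014/0.986 = 7/493.
Bayes factor of the evidence already in hand = 20.
Odds after that evidence = (7/493) × 20 = 140/493.
Target odds = 0.98/0.02 = 49.
Need 20ⁿ ≥ 49 ÷ (140/493) = 172.55.
20¹ = 20 falls short of 172.55 but 20² = 400 reaches it, so n = 2.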